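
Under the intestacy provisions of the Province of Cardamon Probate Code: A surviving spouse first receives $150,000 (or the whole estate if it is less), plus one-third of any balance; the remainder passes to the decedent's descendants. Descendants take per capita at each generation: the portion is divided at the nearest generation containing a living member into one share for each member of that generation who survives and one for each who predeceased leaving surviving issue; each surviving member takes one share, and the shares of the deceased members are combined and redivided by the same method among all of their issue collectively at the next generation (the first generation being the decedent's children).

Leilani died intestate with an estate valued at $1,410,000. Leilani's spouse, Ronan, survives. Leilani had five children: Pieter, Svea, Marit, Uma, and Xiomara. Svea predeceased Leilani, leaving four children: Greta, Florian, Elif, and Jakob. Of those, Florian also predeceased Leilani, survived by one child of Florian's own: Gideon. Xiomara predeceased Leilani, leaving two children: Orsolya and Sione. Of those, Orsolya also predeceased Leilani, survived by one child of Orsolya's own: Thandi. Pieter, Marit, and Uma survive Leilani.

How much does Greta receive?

Ronan first takes $150,000, leaving a balance of $1,260,000. Ronan then takes one-third of the balance ($420,000), for a total of $570,000. The remaining $840,000 passes to the descendants.
The descendants' portion ($840,000) is divided at the children's generation into 5 shares of $168,000. Pieter, Marit, and Uma each take $168,000. The 2 shares of the deceased (Svea and Xiomara) are combined into a pool of $336,000.
That pool ($336,000) is divided at the grandchildren's generation into 6 shares of $56,000. Greta, Elif, Jakob, and Sione each take $56,000. The 2 shares of the deceased (Florian and Orsolya) are combined into a pool of $112,000.
That pool ($112,000) is divided at the great-grandchildren's generation equally among Gideon and Thandi: $56,000 each.

Greta receives $56,000.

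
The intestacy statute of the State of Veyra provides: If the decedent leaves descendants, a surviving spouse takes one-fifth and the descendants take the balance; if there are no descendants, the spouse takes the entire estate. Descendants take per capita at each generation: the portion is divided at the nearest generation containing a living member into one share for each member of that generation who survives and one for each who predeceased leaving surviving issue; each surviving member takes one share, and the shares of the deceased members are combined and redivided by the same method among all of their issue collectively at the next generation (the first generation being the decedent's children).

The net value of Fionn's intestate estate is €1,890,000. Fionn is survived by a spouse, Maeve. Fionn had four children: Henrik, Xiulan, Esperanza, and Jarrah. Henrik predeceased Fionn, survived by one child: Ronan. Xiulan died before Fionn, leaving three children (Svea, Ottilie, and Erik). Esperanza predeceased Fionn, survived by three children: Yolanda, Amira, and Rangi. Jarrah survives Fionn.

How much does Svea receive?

Maeve takes one-fifth of €1,890,000 = €378,000. The remaining €1,512,000 passes to the descendants.
The descendants' portion (€1,512,000) is divided at the children's generation into 4 shares of €378,000. Jarrah takes €378,000. The 3 shares of the deceased (Henrik, Xiulan, and Esperanza) are combined into a pool of €1,134,000.
That pool (€1,134,000) is divided at the grandchildren's generation equally among Ronan, Svea, Ottilie, Erik, Yolanda, Amira, and Rangi: €162,000 each.

Svea receives €162,000.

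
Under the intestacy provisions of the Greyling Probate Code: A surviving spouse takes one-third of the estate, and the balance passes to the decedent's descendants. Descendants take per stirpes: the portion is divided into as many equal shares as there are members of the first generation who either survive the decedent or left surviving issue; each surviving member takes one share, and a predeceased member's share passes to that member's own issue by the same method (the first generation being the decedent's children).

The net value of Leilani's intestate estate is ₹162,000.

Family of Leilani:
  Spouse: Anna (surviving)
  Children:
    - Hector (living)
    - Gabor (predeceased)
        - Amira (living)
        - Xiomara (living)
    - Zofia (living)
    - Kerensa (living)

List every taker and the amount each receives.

Anna: ₹54,000; Hector: ₹27,000; Amira: ₹13,500; Xiomara: ₹13,500; Zofia: ₹27,000; Kerensa: ₹27,000

Anna takes one-third of ₹162,000 = ₹54,000. The remaining ₹108,000 passes to the descendants.
The descendants' portion (₹108,000) is divided into 4 shares of ₹27,000: Hector, Zofia, and Kerensa each take ₹27,000; Gabor's ₹27,000 share passes to Gabor's issue.
Gabor's share (₹27,000) is divided into 2 shares of ₹13,500: Amira and Xiomara each take ₹13,500.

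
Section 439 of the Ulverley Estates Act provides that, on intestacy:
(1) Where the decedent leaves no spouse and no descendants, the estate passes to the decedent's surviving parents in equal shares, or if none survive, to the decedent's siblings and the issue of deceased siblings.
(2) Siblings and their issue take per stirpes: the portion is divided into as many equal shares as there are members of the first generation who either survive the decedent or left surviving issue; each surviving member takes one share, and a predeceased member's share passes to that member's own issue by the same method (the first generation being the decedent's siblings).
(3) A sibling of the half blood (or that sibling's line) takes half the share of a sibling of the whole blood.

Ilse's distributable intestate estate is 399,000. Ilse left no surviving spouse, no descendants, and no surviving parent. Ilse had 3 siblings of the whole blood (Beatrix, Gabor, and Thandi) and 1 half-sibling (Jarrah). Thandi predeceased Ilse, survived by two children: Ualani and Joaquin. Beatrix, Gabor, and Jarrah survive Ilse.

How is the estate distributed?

The entire 399,000 passes to the siblings and their issue.
Counting each half-blood sibling's line as half a unit, there are 7/2 units in 399,000, so one unit is 114,000. Whole-blood lines (Beatrix, Gabor, and Thandi) take 114,000 each; half-blood lines (Jarrah) take 57,000 each.
Thandi's share (114,000) is divided into 2 shares of 57,000: Ualani and Joaquin each take 57,000.

Beatrix: 114,000; Gabor: 114,000; Ualani: 57,000; Joaquin: 57,000; Jarrah: 57,000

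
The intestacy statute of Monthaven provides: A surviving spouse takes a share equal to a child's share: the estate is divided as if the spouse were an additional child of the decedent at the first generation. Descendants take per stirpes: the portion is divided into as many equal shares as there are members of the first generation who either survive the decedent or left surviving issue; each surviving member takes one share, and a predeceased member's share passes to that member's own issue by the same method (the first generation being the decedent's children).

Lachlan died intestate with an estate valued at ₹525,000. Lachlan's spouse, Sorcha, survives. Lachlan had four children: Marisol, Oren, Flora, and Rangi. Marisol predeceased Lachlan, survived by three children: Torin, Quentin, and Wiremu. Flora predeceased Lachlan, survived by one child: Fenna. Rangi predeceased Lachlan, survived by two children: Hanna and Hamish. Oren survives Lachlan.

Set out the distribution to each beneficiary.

The spouse counts as an additional share at the children's level, so there are 5 primary shares of ₹105,000. Sorcha takes one such share (₹105,000).
The children's combined portion (₹420,000) is divided into 4 shares of ₹105,000: Oren takes ₹105,000; Marisol's ₹105,000 share passes to Marisol's issue; Flora's ₹105,000 share passes to Flora's issue; Rangi's ₹105,000 share passes to Rangi's issue.
Marisol's share (₹105,000) is divided into 3 shares of ₹35,000: Torin, Quentin, and Wiremu each take ₹35,000.
Flora's share (₹105,000) passes entirely to Fenna.
Rangi's share (₹105,000) is divided into 2 shares of ₹52,500: Hanna and Hamish each take ₹52,500.

Sorcha: ₹105,000; Torin: ₹35,000; Quentin: ₹35,000; Wiremu: ₹35,000; Oren: ₹105,000; Fenna: ₹105,000; Hanna: ₹52,500; Hamish: ₹52,500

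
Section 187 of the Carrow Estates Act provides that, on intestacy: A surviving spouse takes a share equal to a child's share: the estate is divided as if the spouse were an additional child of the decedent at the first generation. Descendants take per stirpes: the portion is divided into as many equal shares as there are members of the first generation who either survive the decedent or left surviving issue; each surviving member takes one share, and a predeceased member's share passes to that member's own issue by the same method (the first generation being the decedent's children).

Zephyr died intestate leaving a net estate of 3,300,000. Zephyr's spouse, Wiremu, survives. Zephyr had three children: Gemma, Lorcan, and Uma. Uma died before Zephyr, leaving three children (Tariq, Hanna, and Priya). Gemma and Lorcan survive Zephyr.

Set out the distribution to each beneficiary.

The spouse counts as an additional share at the children's level, so there are 4 primary shares of 825,000. Wiremu takes one such share (825,000).
The children's combined portion (2,475,000) is divided into 3 shares of 825,000: Gemma and Lorcan each take 825,000; Uma's 825,000 share passes to Uma's issue.
Uma's share (825,000) is divided into 3 shares of 275,000: Tariq, Hanna, and Priya each take 275,000.

Wiremu: 825,000; Gemma: 825,000; Lorcan: 825,000; Tariq: 275,000; Hanna: 275,000; Priya: 275,000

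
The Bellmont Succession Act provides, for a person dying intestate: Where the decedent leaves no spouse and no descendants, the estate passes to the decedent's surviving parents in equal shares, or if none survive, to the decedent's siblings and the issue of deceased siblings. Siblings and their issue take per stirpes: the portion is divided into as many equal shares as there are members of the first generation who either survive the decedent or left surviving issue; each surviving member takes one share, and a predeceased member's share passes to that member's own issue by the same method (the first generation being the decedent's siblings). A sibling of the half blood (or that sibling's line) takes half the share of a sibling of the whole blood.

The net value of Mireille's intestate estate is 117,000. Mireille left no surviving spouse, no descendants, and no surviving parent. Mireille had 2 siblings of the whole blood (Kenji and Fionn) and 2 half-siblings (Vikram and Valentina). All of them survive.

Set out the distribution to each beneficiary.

Kenji: 39,000; Vikram: 19,500; Fionn: 39,000; Valentina: 19,500

The entire 117,000 passes to the siblings and their issue.
Counting each half-blood sibling's line as half a unit, there are 3 units in 117,000, so one unit is 39,000. Whole-blood lines (Kenji and Fionn) take 39,000 each; half-blood lines (Vikram and Valentina) take 19,500 each.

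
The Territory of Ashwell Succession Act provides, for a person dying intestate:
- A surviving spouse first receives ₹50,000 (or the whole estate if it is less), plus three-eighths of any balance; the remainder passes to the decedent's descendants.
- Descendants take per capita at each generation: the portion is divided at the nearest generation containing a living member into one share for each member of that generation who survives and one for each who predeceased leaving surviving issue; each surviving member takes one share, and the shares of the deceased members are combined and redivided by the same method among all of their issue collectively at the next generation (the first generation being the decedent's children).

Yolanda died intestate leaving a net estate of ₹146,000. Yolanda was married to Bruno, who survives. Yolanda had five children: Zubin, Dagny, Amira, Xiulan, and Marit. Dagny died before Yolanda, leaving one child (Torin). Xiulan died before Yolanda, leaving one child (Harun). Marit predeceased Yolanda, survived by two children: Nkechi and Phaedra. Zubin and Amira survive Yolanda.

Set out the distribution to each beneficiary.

Bruno first takes ₹50,000, leaving a balance of ₹96,000. Bruno then takes three-eighths of the balance (₹36,000), for a total of ₹86,000. The remaining ₹60,000 passes to the descendants.
The descendants' portion (₹60,000) is divided at the children's generation into 5 shares of ₹12,000. Zubin and Amira each take ₹12,000. The 3 shares of the deceased (Dagny, Xiulan, and Marit) are combined into a pool of ₹36,000.
That pool (₹36,000) is divided at the grandchildren's generation equally among Torin, Harun, Nkechi, and Phaedra: ₹9,000 each.

Bruno: ₹86,000; Zubin: ₹12,000; Torin: ₹9,000; Amira: ₹12,000; Harun: ₹9,000; Nkechi: ₹9,000; Phaedra: ₹9,000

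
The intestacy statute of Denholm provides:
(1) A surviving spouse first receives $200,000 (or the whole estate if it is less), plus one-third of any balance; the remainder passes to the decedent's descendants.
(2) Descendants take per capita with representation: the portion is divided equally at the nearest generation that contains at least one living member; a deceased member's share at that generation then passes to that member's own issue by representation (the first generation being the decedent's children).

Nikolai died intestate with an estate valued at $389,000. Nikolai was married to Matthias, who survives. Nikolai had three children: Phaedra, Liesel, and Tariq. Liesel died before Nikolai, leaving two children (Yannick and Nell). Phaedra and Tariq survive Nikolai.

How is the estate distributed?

Matthias first takes $200,000, leaving a balance of $189,000. Matthias then takes one-third of the balance ($63,000), for a total of $263,000. The remaining $126,000 passes to the descendants.
The descendants' portion ($126,000) is divided into 3 shares of $42,000: Phaedra and Tariq each take $42,000; Liesel's $42,000 share passes to Liesel's issue.
Liesel's share ($42,000) is divided into 2 shares of $21,000: Yannick and Nell each take $21,000.

Matthias: $263,000; Phaedra: $42,000; Yannick: $21,000; Nell: $21,000; Tariq: $42,000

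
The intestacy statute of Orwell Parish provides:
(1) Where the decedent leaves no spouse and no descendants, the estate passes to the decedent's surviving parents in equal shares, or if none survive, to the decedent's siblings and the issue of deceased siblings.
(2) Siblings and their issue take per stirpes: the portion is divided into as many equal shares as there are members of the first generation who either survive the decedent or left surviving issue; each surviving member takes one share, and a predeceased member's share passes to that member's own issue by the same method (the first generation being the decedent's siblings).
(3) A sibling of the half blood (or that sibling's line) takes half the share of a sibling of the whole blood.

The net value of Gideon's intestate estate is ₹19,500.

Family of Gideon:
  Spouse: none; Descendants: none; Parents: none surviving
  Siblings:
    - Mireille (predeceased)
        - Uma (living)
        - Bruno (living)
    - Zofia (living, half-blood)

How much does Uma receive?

Uma receives ₹6,500.

The entire ₹19,500 passes to the siblings and their issue.
Counting each half-blood sibling's line as half a unit, there are 3/2 units in ₹19,500, so one unit is ₹13,000. Whole-blood lines (Mireille) take ₹13,000 each; half-blood lines (Zofia) take ₹6,500 each.
Mireille's share (₹13,000) is divided into 2 shares of ₹6,500: Uma and Bruno each take ₹6,500.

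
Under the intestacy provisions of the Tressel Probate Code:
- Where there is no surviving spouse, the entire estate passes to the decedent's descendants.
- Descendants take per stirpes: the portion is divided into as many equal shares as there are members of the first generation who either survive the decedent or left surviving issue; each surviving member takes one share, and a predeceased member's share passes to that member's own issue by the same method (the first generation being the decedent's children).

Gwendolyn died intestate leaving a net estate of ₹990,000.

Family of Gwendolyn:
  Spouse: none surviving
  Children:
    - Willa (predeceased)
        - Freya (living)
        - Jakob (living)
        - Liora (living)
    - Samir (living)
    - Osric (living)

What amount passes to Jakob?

Jakob receives ₹110,000.

The entire ₹990,000 passes to the descendants.
That amount (₹990,000) is divided into 3 shares of ₹330,000: Samir and Osric each take ₹330,000; Willa's ₹330,000 share passes to Willa's issue.
Willa's share (₹330,000) is divided into 3 shares of ₹110,000: Freya, Jakob, and Liora each take ₹110,000.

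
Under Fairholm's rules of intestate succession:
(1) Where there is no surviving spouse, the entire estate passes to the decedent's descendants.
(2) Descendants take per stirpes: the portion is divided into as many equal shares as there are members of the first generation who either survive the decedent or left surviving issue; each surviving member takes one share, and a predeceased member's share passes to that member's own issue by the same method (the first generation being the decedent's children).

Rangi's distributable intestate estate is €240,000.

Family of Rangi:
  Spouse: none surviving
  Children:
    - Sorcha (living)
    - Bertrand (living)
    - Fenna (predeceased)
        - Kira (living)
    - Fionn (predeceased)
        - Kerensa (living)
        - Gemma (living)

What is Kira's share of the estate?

Kira receives €60,000.

The entire €240,000 passes to the descendants.
That amount (€240,000) is divided into 4 shares of €60,000: Sorcha and Bertrand each take €60,000; Fenna's €60,000 share passes to Fenna's issue; Fionn's €60,000 share passes to Fionn's issue.
Fenna's share (€60,000) passes entirely to Kira.
Fionn's share (€60,000) is divided into 2 shares of €30,000: Kerensa and Gemma each take €30,000.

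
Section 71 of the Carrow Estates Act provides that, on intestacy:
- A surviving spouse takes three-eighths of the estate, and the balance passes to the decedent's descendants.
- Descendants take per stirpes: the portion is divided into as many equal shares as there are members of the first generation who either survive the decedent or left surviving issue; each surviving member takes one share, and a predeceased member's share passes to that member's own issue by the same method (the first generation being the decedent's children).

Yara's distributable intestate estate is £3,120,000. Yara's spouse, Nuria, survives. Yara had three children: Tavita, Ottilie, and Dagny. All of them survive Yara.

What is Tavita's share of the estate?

Tavita receives £650,000.

Nuria takes three-eighths of £3,120,000 = £1,170,000. The remaining £1,950,000 passes to the descendants.
The descendants' portion (£1,950,000) is divided into 3 shares of £650,000: Tavita, Ottilie, and Dagny each take £650,000.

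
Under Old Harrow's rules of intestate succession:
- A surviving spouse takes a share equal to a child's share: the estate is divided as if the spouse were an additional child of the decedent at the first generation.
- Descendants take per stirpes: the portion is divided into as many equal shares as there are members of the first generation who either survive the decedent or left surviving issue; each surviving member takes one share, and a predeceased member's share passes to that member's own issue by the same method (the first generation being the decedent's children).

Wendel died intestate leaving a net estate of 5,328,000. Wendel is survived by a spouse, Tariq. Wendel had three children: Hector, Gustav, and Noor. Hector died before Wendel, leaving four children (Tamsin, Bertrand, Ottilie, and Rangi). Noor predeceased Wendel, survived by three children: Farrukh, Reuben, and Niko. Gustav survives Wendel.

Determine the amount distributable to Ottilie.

Ottilie receives 333,000.

The spouse counts as an additional share at the children's level, so there are 4 primary shares of 1,332,000. Tariq takes one such share (1,332,000).
The children's combined portion (3,996,000) is divided into 3 shares of 1,332,000: Gustav takes 1,332,000; Hector's 1,332,000 share passes to Hector's issue; Noor's 1,332,000 share passes to Noor's issue.
Hector's share (1,332,000) is divided into 4 shares of 333,000: Tamsin, Bertrand, Ottilie, and Rangi each take 333,000.
Noor's share (1,332,000) is divided into 3 shares of 444,000: Farrukh, Reuben, and Niko each take 444,000.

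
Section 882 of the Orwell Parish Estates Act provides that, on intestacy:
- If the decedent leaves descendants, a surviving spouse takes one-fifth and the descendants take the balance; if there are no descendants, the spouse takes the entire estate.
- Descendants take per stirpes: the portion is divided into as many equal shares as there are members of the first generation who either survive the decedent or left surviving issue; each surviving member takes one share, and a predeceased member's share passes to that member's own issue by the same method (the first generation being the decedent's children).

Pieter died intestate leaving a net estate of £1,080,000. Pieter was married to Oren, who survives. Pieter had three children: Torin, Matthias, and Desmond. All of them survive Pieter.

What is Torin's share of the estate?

Oren takes one-fifth of £1,080,000 = £216,000. The remaining £864,000 passes to the descendants.
The descendants' portion (£864,000) is divided into 3 shares of £288,000: Torin, Matthias, and Desmond each take £288,000.

Torin receives £288,000.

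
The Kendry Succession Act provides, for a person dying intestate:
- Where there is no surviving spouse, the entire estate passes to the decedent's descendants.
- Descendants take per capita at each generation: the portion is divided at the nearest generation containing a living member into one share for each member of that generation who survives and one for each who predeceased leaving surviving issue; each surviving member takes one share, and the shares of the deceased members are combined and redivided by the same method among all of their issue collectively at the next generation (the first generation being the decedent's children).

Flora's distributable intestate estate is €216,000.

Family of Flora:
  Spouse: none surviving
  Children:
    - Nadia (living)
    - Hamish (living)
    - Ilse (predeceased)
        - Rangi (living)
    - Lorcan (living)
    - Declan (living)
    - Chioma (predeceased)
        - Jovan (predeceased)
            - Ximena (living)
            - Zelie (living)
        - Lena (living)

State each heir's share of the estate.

The entire €216,000 passes to the descendants.
That amount (€216,000) is divided at the children's generation into 6 shares of €36,000. Nadia, Hamish, Lorcan, and Declan each take €36,000. The 2 shares of the deceased (Ilse and Chioma) are combined into a pool of €72,000.
That pool (€72,000) is divided at the grandchildren's generation into 3 shares of €24,000. Rangi and Lena each take €24,000. The remaining share for the deceased Jovan (€24,000) is carried to the next generation.
That pool (€24,000) is divided at the great-grandchildren's generation equally among Ximena and Zelie: €12,000 each.

Nadia: €36,000; Hamish: €36,000; Rangi: €24,000; Lorcan: €36,000; Declan: €36,000; Ximena: €12,000; Zelie: €12,000; Lena: €24,000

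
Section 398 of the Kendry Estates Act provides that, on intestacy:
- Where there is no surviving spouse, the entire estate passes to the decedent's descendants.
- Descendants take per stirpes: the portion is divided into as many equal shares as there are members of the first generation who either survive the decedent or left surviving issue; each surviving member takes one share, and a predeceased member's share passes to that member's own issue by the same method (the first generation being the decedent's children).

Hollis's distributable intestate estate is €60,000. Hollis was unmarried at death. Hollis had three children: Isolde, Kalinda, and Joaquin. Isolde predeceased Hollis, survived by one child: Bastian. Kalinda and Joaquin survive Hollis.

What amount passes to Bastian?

Bastian receives €20,000.

The entire €60,000 passes to the descendants.
That amount (€60,000) is divided into 3 shares of €20,000: Kalinda and Joaquin each take €20,000; Isolde's €20,000 share passes to Isolde's issue.
Isolde's share (€20,000) passes entirely to Bastian.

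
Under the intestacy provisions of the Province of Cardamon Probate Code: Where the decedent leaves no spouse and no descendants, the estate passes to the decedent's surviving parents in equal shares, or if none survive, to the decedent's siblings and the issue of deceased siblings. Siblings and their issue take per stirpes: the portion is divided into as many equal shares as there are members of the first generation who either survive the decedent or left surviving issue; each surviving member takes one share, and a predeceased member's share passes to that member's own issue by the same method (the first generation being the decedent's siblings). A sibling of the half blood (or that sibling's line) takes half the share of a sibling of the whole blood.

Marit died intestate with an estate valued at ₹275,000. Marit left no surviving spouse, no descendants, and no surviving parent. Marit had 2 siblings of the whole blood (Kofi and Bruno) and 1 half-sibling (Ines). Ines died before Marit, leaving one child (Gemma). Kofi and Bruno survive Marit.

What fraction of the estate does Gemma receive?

The entire ₹275,000 passes to the siblings and their issue.
Counting each half-blood sibling's line as half a unit, there are 5/2 units in ₹275,000, so one unit is ₹110,000. Whole-blood lines (Kofi and Bruno) take ₹110,000 each; half-blood lines (Ines) take ₹55,000 each.
Ines's share (₹55,000) passes entirely to Gemma.

Gemma receives 1/5 of the estate.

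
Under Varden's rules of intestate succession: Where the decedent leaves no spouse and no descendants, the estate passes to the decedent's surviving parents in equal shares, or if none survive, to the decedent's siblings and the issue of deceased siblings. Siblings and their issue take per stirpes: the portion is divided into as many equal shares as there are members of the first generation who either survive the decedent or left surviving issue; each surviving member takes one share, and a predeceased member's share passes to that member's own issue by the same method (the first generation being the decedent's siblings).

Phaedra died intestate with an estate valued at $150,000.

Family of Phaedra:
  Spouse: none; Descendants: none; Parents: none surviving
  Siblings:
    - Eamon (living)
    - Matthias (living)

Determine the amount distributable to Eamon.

Eamon receives $75,000.

The entire $150,000 passes to the siblings and their issue.
That amount ($150,000) is divided into 2 shares of $75,000: Eamon and Matthias each take $75,000.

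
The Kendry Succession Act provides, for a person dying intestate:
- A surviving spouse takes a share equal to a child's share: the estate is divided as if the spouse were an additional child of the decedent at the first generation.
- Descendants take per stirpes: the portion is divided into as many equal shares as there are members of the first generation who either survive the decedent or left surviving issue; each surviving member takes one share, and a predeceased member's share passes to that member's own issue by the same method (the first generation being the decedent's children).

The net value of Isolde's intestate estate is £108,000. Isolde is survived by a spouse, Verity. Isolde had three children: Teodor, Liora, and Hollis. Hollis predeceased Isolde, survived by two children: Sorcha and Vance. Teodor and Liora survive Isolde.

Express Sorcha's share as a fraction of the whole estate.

Sorcha receives 1/8 of the estate.

The spouse counts as an additional share at the children's level, so there are 4 primary shares of £27,000. Verity takes one such share (£27,000).
The children's combined portion (£81,000) is divided into 3 shares of £27,000: Teodor and Liora each take £27,000; Hollis's £27,000 share passes to Hollis's issue.
Hollis's share (£27,000) is divided into 2 shares of £13,500: Sorcha and Vance each take £13,500.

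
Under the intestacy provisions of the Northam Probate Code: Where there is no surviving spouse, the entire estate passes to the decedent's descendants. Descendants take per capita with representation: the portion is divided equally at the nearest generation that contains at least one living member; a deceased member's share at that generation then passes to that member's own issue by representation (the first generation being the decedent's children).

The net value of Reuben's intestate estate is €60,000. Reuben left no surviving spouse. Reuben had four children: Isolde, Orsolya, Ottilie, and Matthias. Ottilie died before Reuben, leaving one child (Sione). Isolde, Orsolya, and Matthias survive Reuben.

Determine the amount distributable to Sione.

Sione receives €15,000.

The entire €60,000 passes to the descendants.
That amount (€60,000) is divided into 4 shares of €15,000: Isolde, Orsolya, and Matthias each take €15,000; Ottilie's €15,000 share passes to Ottilie's issue.
Ottilie's share (€15,000) passes entirely to Sione.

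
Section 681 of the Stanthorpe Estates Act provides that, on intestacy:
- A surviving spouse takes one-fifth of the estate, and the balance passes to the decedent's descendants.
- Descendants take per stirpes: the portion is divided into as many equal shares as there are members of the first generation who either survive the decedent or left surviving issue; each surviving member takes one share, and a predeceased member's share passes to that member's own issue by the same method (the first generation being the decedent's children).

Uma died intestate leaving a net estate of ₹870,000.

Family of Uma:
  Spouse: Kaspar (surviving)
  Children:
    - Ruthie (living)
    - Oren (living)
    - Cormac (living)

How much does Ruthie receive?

Ruthie receives ₹232,000.

Kaspar takes one-fifth of ₹870,000 = ₹174,000. The remaining ₹696,000 passes to the descendants.
The descendants' portion (₹696,000) is divided into 3 shares of ₹232,000: Ruthie, Oren, and Cormac each take ₹232,000.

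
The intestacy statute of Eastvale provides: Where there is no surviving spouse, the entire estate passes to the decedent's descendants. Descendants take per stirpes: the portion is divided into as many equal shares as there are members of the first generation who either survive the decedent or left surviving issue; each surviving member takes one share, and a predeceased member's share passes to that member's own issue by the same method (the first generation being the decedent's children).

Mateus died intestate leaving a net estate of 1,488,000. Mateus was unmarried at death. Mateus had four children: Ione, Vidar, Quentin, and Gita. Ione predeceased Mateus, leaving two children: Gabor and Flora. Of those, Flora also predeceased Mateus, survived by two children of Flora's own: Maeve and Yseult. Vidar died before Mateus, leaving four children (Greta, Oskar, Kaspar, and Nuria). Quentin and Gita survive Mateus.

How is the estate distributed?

The entire 1,488,000 passes to the descendants.
That amount (1,488,000) is divided into 4 shares of 372,000: Quentin and Gita each take 372,000; Ione's 372,000 share passes to Ione's issue; Vidar's 372,000 share passes to Vidar's issue.
Ione's share (372,000) is divided into 2 shares of 186,000: Gabor takes 186,000; Flora's 186,000 share passes to Flora's issue.
Flora's share (186,000) is divided into 2 shares of 93,000: Maeve and Yseult each take 93,000.
Vidar's share (372,000) is divided into 4 shares of 93,000: Greta, Oskar, Kaspar, and Nuria each take 93,000.

Gabor: 186,000; Maeve: 93,000; Yseult: 93,000; Greta: 93,000; Oskar: 93,000; Kaspar: 93,000; Nuria: 93,000; Quentin: 372,000; Gita: 372,000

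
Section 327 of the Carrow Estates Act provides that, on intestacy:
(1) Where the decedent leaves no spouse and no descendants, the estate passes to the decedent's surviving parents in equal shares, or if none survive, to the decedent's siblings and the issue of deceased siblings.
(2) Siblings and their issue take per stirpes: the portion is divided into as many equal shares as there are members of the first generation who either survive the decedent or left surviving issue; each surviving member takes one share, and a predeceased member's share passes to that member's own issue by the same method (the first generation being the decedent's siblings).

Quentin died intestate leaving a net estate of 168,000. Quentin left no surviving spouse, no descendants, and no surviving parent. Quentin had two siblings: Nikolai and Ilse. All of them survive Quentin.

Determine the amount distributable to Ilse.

The entire 168,000 passes to the siblings and their issue.
That amount (168,000) is divided into 2 shares of 84,000: Nikolai and Ilse each take 84,000.

Ilse receives 84,000.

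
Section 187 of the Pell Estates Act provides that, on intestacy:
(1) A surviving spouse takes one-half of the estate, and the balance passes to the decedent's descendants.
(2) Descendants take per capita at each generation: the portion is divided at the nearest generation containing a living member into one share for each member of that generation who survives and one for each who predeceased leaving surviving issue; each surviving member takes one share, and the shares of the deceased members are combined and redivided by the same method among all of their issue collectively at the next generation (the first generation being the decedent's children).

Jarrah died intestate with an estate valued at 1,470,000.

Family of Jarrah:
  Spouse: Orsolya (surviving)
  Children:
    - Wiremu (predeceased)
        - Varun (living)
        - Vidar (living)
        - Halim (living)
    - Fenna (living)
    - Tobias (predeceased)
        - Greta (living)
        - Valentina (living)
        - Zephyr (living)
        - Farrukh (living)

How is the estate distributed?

Orsolya takes one-half of 1,470,000 = 735,000. The remaining 735,000 passes to the descendants.
The descendants' portion (735,000) is divided at the children's generation into 3 shares of 245,000. Fenna takes 245,000. The 2 shares of the deceased (Wiremu and Tobias) are combined into a pool of 490,000.
That pool (490,000) is divided at the grandchildren's generation equally among Varun, Vidar, Halim, Greta, Valentina, Zephyr, and Farrukh: 70,000 each.

Orsolya: 735,000; Varun: 70,000; Vidar: 70,000; Halim: 70,000; Fenna: 245,000; Greta: 70,000; Valentina: 70,000; Zephyr: 70,000; Farrukh: 70,000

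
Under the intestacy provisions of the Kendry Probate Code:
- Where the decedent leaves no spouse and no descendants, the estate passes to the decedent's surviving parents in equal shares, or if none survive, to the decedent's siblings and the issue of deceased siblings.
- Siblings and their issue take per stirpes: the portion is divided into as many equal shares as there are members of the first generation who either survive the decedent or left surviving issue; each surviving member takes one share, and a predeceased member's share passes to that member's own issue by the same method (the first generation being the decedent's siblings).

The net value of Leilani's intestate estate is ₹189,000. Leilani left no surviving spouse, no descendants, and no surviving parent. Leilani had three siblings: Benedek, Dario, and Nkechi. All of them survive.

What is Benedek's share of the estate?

Benedek receives ₹63,000.

The entire ₹189,000 passes to the siblings and their issue.
That amount (₹189,000) is divided into 3 shares of ₹63,000: Benedek, Dario, and Nkechi each take ₹63,000.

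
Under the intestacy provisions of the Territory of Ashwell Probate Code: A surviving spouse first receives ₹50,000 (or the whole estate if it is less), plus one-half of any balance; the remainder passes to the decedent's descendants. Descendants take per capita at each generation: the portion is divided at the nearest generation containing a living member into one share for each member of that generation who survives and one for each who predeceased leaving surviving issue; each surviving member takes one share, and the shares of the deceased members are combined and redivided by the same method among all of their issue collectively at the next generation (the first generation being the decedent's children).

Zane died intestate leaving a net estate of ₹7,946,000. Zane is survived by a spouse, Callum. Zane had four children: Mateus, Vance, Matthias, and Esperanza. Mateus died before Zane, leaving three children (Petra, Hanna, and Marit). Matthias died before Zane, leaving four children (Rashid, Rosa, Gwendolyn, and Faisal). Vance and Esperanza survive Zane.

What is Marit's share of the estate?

Callum first takes ₹50,000, leaving a balance of ₹7,896,000. Callum then takes one-half of the balance (₹3,948,000), for a total of ₹3,998,000. The remaining ₹3,948,000 passes to the descendants.
The descendants' portion (₹3,948,000) is divided at the children's generation into 4 shares of ₹987,000. Vance and Esperanza each take ₹987,000. The 2 shares of the deceased (Mateus and Matthias) are combined into a pool of ₹1,974,000.
That pool (₹1,974,000) is divided at the grandchildren's generation equally among Petra, Hanna, Marit, Rashid, Rosa, Gwendolyn, and Faisal: ₹282,000 each.

Marit receives ₹282,000.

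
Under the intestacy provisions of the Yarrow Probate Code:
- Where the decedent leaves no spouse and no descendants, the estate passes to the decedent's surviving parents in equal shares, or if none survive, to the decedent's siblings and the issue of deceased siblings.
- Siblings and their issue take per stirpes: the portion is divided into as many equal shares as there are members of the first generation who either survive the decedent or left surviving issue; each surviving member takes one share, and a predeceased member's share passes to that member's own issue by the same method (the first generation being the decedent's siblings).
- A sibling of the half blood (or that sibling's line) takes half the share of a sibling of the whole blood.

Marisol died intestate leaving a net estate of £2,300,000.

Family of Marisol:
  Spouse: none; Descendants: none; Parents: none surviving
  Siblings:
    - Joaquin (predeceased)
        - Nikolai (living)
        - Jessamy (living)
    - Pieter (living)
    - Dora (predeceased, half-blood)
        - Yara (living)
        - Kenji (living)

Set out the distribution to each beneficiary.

Nikolai: £460,000; Jessamy: £460,000; Pieter: £920,000; Yara: £230,000; Kenji: £230,000

The entire £2,300,000 passes to the siblings and their issue.
Counting each half-blood sibling's line as half a unit, there are 5/2 units in £2,300,000, so one unit is £920,000. Whole-blood lines (Joaquin and Pieter) take £920,000 each; half-blood lines (Dora) take £460,000 each.
Joaquin's share (£920,000) is divided into 2 shares of £460,000: Nikolai and Jessamy each take £460,000.
Dora's share (£460,000) is divided into 2 shares of £230,000: Yara and Kenji each take £230,000.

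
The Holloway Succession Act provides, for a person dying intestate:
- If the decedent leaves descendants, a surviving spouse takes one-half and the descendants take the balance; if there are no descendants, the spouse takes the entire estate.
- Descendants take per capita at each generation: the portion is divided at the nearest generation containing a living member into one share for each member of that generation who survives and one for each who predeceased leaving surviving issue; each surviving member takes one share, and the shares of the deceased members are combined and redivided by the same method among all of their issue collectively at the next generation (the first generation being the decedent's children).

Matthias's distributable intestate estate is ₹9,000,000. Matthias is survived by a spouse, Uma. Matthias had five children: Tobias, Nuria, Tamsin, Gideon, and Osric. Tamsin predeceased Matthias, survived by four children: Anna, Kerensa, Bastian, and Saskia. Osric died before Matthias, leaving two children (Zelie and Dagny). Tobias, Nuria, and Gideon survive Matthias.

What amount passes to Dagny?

Uma takes one-half of ₹9,000,000 = ₹4,500,000. The remaining ₹4,500,000 passes to the descendants.
The descendants' portion (₹4,500,000) is divided at the children's generation into 5 shares of ₹900,000. Tobias, Nuria, and Gideon each take ₹900,000. The 2 shares of the deceased (Tamsin and Osric) are combined into a pool of ₹1,800,000.
That pool (₹1,800,000) is divided at the grandchildren's generation equally among Anna, Kerensa, Bastian, Saskia, Zelie, and Dagny: ₹300,000 each.

Dagny receives ₹300,000.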